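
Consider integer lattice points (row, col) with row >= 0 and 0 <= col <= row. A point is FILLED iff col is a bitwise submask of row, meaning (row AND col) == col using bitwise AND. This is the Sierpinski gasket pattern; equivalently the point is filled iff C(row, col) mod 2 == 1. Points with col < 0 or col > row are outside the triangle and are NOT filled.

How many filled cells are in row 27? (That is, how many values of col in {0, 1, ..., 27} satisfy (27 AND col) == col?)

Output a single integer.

Answer: 16

Derivation:
27 in binary = 11011
popcount(27) = number of 1-bits in 11011 = 4
A col c satisfies (27 AND c) == c iff every set bit of c is also set in 27; each of the 4 set bits of 27 can independently be on or off in c.
count = 2^4 = 16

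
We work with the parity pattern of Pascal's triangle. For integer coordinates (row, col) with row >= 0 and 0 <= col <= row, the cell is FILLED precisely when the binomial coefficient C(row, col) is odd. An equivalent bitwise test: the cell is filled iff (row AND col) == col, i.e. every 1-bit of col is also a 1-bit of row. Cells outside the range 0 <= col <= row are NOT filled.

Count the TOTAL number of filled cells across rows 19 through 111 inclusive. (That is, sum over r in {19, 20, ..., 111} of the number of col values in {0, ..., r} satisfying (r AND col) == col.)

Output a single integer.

Answer: 1448

Derivation:
r19=10011 pc3: +8 =8
r20=10100 pc2: +4 =12
r21=10101 pc3: +8 =20
r22=10110 pc3: +8 =28
r23=10111 pc4: +16 =44
r24=11000 pc2: +4 =48
r25=11001 pc3: +8 =56
r26=11010 pc3: +8 =64
r27=11011 pc4: +16 =80
r28=11100 pc3: +8 =88
r29=11101 pc4: +16 =104
r30=11110 pc4: +16 =120
r31=11111 pc5: +32 =152
r32=100000 pc1: +2 =154
r33=100001 pc2: +4 =158
r34=100010 pc2: +4 =162
r35=100011 pc3: +8 =170
r36=100100 pc2: +4 =174
r37=100101 pc3: +8 =182
r38=100110 pc3: +8 =190
r39=100111 pc4: +16 =206
r40=101000 pc2: +4 =210
r41=101001 pc3: +8 =218
r42=101010 pc3: +8 =226
r43=101011 pc4: +16 =242
r44=101100 pc3: +8 =250
r45=101101 pc4: +16 =266
r46=101110 pc4: +16 =282
r47=101111 pc5: +32 =314
r48=110000 pc2: +4 =318
r49=110001 pc3: +8 =326
r50=110010 pc3: +8 =334
r51=110011 pc4: +16 =350
r52=110100 pc3: +8 =358
r53=110101 pc4: +16 =374
r54=110110 pc4: +16 =390
r55=110111 pc5: +32 =422
r56=111000 pc3: +8 =430
r57=111001 pc4: +16 =446
r58=111010 pc4: +16 =462
r59=111011 pc5: +32 =494
r60=111100 pc4: +16 =510
r61=111101 pc5: +32 =542
r62=111110 pc5: +32 =574
r63=111111 pc6: +64 =638
r64=1000000 pc1: +2 =640
r65=1000001 pc2: +4 =644
r66=1000010 pc2: +4 =648
r67=1000011 pc3: +8 =656
r68=1000100 pc2: +4 =660
r69=1000101 pc3: +8 =668
r70=1000110 pc3: +8 =676
r71=1000111 pc4: +16 =692
r72=1001000 pc2: +4 =696
r73=1001001 pc3: +8 =704
r74=1001010 pc3: +8 =712
r75=1001011 pc4: +16 =728
r76=1001100 pc3: +8 =736
r77=1001101 pc4: +16 =752
r78=1001110 pc4: +16 =768
r79=1001111 pc5: +32 =800
r80=1010000 pc2: +4 =804
r81=1010001 pc3: +8 =812
r82=1010010 pc3: +8 =820
r83=1010011 pc4: +16 =836
r84=1010100 pc3: +8 =844
r85=1010101 pc4: +16 =860
r86=1010110 pc4: +16 =876
r87=1010111 pc5: +32 =908
r88=1011000 pc3: +8 =916
r89=1011001 pc4: +16 =932
r90=1011010 pc4: +16 =948
r91=1011011 pc5: +32 =980
r92=1011100 pc4: +16 =996
r93=1011101 pc5: +32 =1028
r94=1011110 pc5: +32 =1060
r95=1011111 pc6: +64 =1124
r96=1100000 pc2: +4 =1128
r97=1100001 pc3: +8 =1136
r98=1100010 pc3: +8 =1144
r99=1100011 pc4: +16 =1160
r100=1100100 pc3: +8 =1168
r101=1100101 pc4: +16 =1184
r102=1100110 pc4: +16 =1200
r103=1100111 pc5: +32 =1232
r104=1101000 pc3: +8 =1240
r105=1101001 pc4: +16 =1256
r106=1101010 pc4: +16 =1272
r107=1101011 pc5: +32 =1304
r108=1101100 pc4: +16 =1320
r109=1101101 pc5: +32 =1352
r110=1101110 pc5: +32 =1384
r111=1101111 pc6: +64 =1448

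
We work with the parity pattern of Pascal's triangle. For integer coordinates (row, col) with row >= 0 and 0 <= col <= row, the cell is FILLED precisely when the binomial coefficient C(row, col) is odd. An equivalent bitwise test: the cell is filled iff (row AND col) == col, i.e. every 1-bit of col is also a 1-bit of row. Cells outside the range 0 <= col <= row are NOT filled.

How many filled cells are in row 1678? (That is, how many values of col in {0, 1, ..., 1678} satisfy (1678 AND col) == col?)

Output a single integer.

1678 in binary = 11010001110
popcount(1678) = number of 1-bits in 11010001110 = 6
A col c satisfies (1678 AND c) == c iff every set bit of c is also set in 1678; each of the 6 set bits of 1678 can independently be on or off in c.
count = 2^6 = 64

Answer: 64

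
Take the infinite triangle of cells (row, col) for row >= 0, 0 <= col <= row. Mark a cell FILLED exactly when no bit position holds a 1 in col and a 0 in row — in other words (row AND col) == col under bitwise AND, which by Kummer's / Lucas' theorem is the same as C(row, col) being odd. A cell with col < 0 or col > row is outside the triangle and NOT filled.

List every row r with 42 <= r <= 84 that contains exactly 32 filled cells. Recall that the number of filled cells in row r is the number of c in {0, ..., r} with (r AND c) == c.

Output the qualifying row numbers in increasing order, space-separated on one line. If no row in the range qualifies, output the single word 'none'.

Row r has 2^popcount(r) filled cells, so we need popcount(r) = log2(32) = 5.
Scan r = 42..84 and keep those with exactly 5 one-bits:
r=42=101010 popcount=3 -> skip
r=43=101011 popcount=4 -> skip
r=44=101100 popcount=3 -> skip
r=45=101101 popcount=4 -> skip
r=46=101110 popcount=4 -> skip
r=47=101111 popcount=5 -> KEEP
r=48=110000 popcount=2 -> skip
r=49=110001 popcount=3 -> skip
r=50=110010 popcount=3 -> skip
r=51=110011 popcount=4 -> skip
r=52=110100 popcount=3 -> skip
r=53=110101 popcount=4 -> skip
r=54=110110 popcount=4 -> skip
r=55=110111 popcount=5 -> KEEP
r=56=111000 popcount=3 -> skip
r=57=111001 popcount=4 -> skip
r=58=111010 popcount=4 -> skip
r=59=111011 popcount=5 -> KEEP
r=60=111100 popcount=4 -> skip
r=61=111101 popcount=5 -> KEEP
r=62=111110 popcount=5 -> KEEP
r=63=111111 popcount=6 -> skip
r=64=1000000 popcount=1 -> skip
r=65=1000001 popcount=2 -> skip
r=66=1000010 popcount=2 -> skip
r=67=1000011 popcount=3 -> skip
r=68=1000100 popcount=2 -> skip
r=69=1000101 popcount=3 -> skip
r=70=1000110 popcount=3 -> skip
r=71=1000111 popcount=4 -> skip
r=72=1001000 popcount=2 -> skip
r=73=1001001 popcount=3 -> skip
r=74=1001010 popcount=3 -> skip
r=75=1001011 popcount=4 -> skip
r=76=1001100 popcount=3 -> skip
r=77=1001101 popcount=4 -> skip
r=78=1001110 popcount=4 -> skip
r=79=1001111 popcount=5 -> KEEP
r=80=1010000 popcount=2 -> skip
r=81=1010001 popcount=3 -> skip
r=82=1010010 popcount=3 -> skip
r=83=1010011 popcount=4 -> skip
r=84=1010100 popcount=3 -> skip
Kept rows: 47 55 59 61 62 79

Answer: 47 55 59 61 62 79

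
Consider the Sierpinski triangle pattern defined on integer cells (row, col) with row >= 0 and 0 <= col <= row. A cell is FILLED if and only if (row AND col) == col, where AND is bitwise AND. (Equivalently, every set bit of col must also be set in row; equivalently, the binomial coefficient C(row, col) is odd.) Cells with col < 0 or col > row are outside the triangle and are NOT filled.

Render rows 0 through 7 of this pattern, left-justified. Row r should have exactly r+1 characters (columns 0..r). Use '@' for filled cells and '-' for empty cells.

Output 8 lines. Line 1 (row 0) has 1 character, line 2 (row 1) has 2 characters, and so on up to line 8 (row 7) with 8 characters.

Answer: @
@@
@-@
@@@@
@---@
@@--@@
@-@-@-@
@@@@@@@@

Derivation:
r0=0: @
r1=1: @@
r2=10: @-@
r3=11: @@@@
r4=100: @---@
r5=101: @@--@@
r6=110: @-@-@-@
r7=111: @@@@@@@@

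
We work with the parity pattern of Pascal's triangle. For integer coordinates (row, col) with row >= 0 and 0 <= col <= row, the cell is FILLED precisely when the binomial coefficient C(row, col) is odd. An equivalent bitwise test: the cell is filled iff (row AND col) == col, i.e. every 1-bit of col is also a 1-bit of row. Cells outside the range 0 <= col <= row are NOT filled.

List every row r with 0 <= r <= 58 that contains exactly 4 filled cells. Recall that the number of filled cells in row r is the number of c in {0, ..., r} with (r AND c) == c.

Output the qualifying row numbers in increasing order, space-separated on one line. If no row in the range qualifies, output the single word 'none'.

Answer: 3 5 6 9 10 12 17 18 20 24 33 34 36 40 48

Derivation:
Row r has 2^popcount(r) filled cells, so we need popcount(r) = log2(4) = 2.
Scan r = 0..58 and keep those with exactly 2 one-bits:
r=0=0 popcount=0 -> skip
r=1=1 popcount=1 -> skip
r=2=10 popcount=1 -> skip
r=3=11 popcount=2 -> KEEP
r=4=100 popcount=1 -> skip
r=5=101 popcount=2 -> KEEP
r=6=110 popcount=2 -> KEEP
r=7=111 popcount=3 -> skip
r=8=1000 popcount=1 -> skip
r=9=1001 popcount=2 -> KEEP
r=10=1010 popcount=2 -> KEEP
r=11=1011 popcount=3 -> skip
r=12=1100 popcount=2 -> KEEP
r=13=1101 popcount=3 -> skip
r=14=1110 popcount=3 -> skip
r=15=1111 popcount=4 -> skip
r=16=10000 popcount=1 -> skip
r=17=10001 popcount=2 -> KEEP
r=18=10010 popcount=2 -> KEEP
r=19=10011 popcount=3 -> skip
r=20=10100 popcount=2 -> KEEP
r=21=10101 popcount=3 -> skip
r=22=10110 popcount=3 -> skip
r=23=10111 popcount=4 -> skip
r=24=11000 popcount=2 -> KEEP
r=25=11001 popcount=3 -> skip
r=26=11010 popcount=3 -> skip
r=27=11011 popcount=4 -> skip
r=28=11100 popcount=3 -> skip
r=29=11101 popcount=4 -> skip
r=30=11110 popcount=4 -> skip
r=31=11111 popcount=5 -> skip
r=32=100000 popcount=1 -> skip
r=33=100001 popcount=2 -> KEEP
r=34=100010 popcount=2 -> KEEP
r=35=100011 popcount=3 -> skip
r=36=100100 popcount=2 -> KEEP
r=37=100101 popcount=3 -> skip
r=38=100110 popcount=3 -> skip
r=39=100111 popcount=4 -> skip
r=40=101000 popcount=2 -> KEEP
r=41=101001 popcount=3 -> skip
r=42=101010 popcount=3 -> skip
r=43=101011 popcount=4 -> skip
r=44=101100 popcount=3 -> skip
r=45=101101 popcount=4 -> skip
r=46=101110 popcount=4 -> skip
r=47=101111 popcount=5 -> skip
r=48=110000 popcount=2 -> KEEP
r=49=110001 popcount=3 -> skip
r=50=110010 popcount=3 -> skip
r=51=110011 popcount=4 -> skip
r=52=110100 popcount=3 -> skip
r=53=110101 popcount=4 -> skip
r=54=110110 popcount=4 -> skip
r=55=110111 popcount=5 -> skip
r=56=111000 popcount=3 -> skip
r=57=111001 popcount=4 -> skip
r=58=111010 popcount=4 -> skip
Kept rows: 3 5 6 9 10 12 17 18 20 24 33 34 36 40 48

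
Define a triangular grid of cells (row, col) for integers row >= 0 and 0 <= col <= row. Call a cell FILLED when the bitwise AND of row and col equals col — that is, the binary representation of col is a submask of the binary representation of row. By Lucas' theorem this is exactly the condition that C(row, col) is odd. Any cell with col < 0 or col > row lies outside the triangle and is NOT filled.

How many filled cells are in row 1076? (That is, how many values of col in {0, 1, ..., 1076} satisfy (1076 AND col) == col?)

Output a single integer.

Answer: 16

Derivation:
1076 in binary = 10000110100
popcount(1076) = number of 1-bits in 10000110100 = 4
A col c satisfies (1076 AND c) == c iff every set bit of c is also set in 1076; each of the 4 set bits of 1076 can independently be on or off in c.
count = 2^4 = 16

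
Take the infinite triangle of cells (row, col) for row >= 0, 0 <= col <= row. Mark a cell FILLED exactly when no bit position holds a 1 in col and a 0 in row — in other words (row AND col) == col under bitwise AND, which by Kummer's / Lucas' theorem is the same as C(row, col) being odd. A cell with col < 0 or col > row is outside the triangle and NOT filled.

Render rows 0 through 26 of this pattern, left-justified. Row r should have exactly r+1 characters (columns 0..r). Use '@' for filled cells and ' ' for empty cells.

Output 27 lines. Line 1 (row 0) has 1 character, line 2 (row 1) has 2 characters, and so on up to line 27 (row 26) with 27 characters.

Answer: @
@@
@ @
@@@@
@   @
@@  @@
@ @ @ @
@@@@@@@@
@       @
@@      @@
@ @     @ @
@@@@    @@@@
@   @   @   @
@@  @@  @@  @@
@ @ @ @ @ @ @ @
@@@@@@@@@@@@@@@@
@               @
@@              @@
@ @             @ @
@@@@            @@@@
@   @           @   @
@@  @@          @@  @@
@ @ @ @         @ @ @ @
@@@@@@@@        @@@@@@@@
@       @       @       @
@@      @@      @@      @@
@ @     @ @     @ @     @ @

Derivation:
r0=0: @
r1=1: @@
r2=10: @ @
r3=11: @@@@
r4=100: @   @
r5=101: @@  @@
r6=110: @ @ @ @
r7=111: @@@@@@@@
r8=1000: @       @
r9=1001: @@      @@
r10=1010: @ @     @ @
r11=1011: @@@@    @@@@
r12=1100: @   @   @   @
r13=1101: @@  @@  @@  @@
r14=1110: @ @ @ @ @ @ @ @
r15=1111: @@@@@@@@@@@@@@@@
r16=10000: @               @
r17=10001: @@              @@
r18=10010: @ @             @ @
r19=10011: @@@@            @@@@
r20=10100: @   @           @   @
r21=10101: @@  @@          @@  @@
r22=10110: @ @ @ @         @ @ @ @
r23=10111: @@@@@@@@        @@@@@@@@
r24=11000: @       @       @       @
r25=11001: @@      @@      @@      @@
r26=11010: @ @     @ @     @ @     @ @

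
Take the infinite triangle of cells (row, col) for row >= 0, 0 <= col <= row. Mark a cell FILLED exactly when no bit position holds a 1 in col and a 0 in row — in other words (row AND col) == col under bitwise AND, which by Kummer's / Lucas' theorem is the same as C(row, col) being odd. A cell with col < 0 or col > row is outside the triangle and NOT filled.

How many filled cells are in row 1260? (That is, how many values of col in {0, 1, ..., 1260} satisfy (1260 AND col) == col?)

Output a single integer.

1260 in binary = 10011101100
popcount(1260) = number of 1-bits in 10011101100 = 6
A col c satisfies (1260 AND c) == c iff every set bit of c is also set in 1260; each of the 6 set bits of 1260 can independently be on or off in c.
count = 2^6 = 64

Answer: 64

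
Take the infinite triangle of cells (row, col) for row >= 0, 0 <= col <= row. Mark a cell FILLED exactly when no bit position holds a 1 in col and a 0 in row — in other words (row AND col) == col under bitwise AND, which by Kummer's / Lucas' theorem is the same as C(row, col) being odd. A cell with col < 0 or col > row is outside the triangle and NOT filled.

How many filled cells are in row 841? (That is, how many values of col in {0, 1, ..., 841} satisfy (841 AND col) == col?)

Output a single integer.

841 in binary = 1101001001
popcount(841) = number of 1-bits in 1101001001 = 5
A col c satisfies (841 AND c) == c iff every set bit of c is also set in 841; each of the 5 set bits of 841 can independently be on or off in c.
count = 2^5 = 32

Answer: 32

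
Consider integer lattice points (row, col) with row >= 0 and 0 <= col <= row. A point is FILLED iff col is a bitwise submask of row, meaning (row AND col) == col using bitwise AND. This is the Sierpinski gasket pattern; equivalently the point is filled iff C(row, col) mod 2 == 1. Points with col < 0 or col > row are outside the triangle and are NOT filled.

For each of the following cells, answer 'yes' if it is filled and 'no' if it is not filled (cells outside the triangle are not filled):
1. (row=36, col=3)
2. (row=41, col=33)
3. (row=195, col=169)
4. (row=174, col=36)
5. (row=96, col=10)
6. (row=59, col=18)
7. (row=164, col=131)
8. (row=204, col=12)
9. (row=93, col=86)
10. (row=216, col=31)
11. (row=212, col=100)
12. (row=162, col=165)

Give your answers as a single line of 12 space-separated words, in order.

(36,3): row=0b100100, col=0b11, row AND col = 0b0 = 0; 0 != 3 -> empty
(41,33): row=0b101001, col=0b100001, row AND col = 0b100001 = 33; 33 == 33 -> filled
(195,169): row=0b11000011, col=0b10101001, row AND col = 0b10000001 = 129; 129 != 169 -> empty
(174,36): row=0b10101110, col=0b100100, row AND col = 0b100100 = 36; 36 == 36 -> filled
(96,10): row=0b1100000, col=0b1010, row AND col = 0b0 = 0; 0 != 10 -> empty
(59,18): row=0b111011, col=0b10010, row AND col = 0b10010 = 18; 18 == 18 -> filled
(164,131): row=0b10100100, col=0b10000011, row AND col = 0b10000000 = 128; 128 != 131 -> empty
(204,12): row=0b11001100, col=0b1100, row AND col = 0b1100 = 12; 12 == 12 -> filled
(93,86): row=0b1011101, col=0b1010110, row AND col = 0b1010100 = 84; 84 != 86 -> empty
(216,31): row=0b11011000, col=0b11111, row AND col = 0b11000 = 24; 24 != 31 -> empty
(212,100): row=0b11010100, col=0b1100100, row AND col = 0b1000100 = 68; 68 != 100 -> empty
(162,165): col outside [0, 162] -> not filled

Answer: no yes no yes no yes no yes no no no no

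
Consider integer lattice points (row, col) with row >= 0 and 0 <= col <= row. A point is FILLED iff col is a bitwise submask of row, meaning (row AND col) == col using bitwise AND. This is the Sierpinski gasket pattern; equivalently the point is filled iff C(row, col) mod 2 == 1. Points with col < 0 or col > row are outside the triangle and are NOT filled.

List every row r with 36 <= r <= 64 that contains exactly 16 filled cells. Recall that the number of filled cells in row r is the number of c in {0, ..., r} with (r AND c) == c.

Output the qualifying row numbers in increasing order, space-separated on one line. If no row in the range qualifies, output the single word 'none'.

Row r has 2^popcount(r) filled cells, so we need popcount(r) = log2(16) = 4.
Scan r = 36..64 and keep those with exactly 4 one-bits:
r=36=100100 popcount=2 -> skip
r=37=100101 popcount=3 -> skip
r=38=100110 popcount=3 -> skip
r=39=100111 popcount=4 -> KEEP
r=40=101000 popcount=2 -> skip
r=41=101001 popcount=3 -> skip
r=42=101010 popcount=3 -> skip
r=43=101011 popcount=4 -> KEEP
r=44=101100 popcount=3 -> skip
r=45=101101 popcount=4 -> KEEP
r=46=101110 popcount=4 -> KEEP
r=47=101111 popcount=5 -> skip
r=48=110000 popcount=2 -> skip
r=49=110001 popcount=3 -> skip
r=50=110010 popcount=3 -> skip
r=51=110011 popcount=4 -> KEEP
r=52=110100 popcount=3 -> skip
r=53=110101 popcount=4 -> KEEP
r=54=110110 popcount=4 -> KEEP
r=55=110111 popcount=5 -> skip
r=56=111000 popcount=3 -> skip
r=57=111001 popcount=4 -> KEEP
r=58=111010 popcount=4 -> KEEP
r=59=111011 popcount=5 -> skip
r=60=111100 popcount=4 -> KEEP
r=61=111101 popcount=5 -> skip
r=62=111110 popcount=5 -> skip
r=63=111111 popcount=6 -> skip
r=64=1000000 popcount=1 -> skip
Kept rows: 39 43 45 46 51 53 54 57 58 60

Answer: 39 43 45 46 51 53 54 57 58 60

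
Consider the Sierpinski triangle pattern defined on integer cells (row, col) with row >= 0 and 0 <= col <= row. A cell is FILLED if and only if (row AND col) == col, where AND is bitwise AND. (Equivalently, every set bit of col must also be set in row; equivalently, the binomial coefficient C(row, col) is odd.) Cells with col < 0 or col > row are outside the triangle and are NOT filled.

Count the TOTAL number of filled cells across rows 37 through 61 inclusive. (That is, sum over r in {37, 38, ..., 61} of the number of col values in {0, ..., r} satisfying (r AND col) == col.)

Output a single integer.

Answer: 368

Derivation:
r37=100101 pc3: +8 =8
r38=100110 pc3: +8 =16
r39=100111 pc4: +16 =32
r40=101000 pc2: +4 =36
r41=101001 pc3: +8 =44
r42=101010 pc3: +8 =52
r43=101011 pc4: +16 =68
r44=101100 pc3: +8 =76
r45=101101 pc4: +16 =92
r46=101110 pc4: +16 =108
r47=101111 pc5: +32 =140
r48=110000 pc2: +4 =144
r49=110001 pc3: +8 =152
r50=110010 pc3: +8 =160
r51=110011 pc4: +16 =176
r52=110100 pc3: +8 =184
r53=110101 pc4: +16 =200
r54=110110 pc4: +16 =216
r55=110111 pc5: +32 =248
r56=111000 pc3: +8 =256
r57=111001 pc4: +16 =272
r58=111010 pc4: +16 =288
r59=111011 pc5: +32 =320
r60=111100 pc4: +16 =336
r61=111101 pc5: +32 =368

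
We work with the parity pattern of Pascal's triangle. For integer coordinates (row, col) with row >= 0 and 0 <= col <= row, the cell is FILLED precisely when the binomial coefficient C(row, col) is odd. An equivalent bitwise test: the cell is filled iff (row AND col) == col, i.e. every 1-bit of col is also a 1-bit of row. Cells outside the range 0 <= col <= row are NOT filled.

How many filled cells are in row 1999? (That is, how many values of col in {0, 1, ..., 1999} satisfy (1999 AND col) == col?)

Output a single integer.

Answer: 512

Derivation:
1999 in binary = 11111001111
popcount(1999) = number of 1-bits in 11111001111 = 9
A col c satisfies (1999 AND c) == c iff every set bit of c is also set in 1999; each of the 9 set bits of 1999 can independently be on or off in c.
count = 2^9 = 512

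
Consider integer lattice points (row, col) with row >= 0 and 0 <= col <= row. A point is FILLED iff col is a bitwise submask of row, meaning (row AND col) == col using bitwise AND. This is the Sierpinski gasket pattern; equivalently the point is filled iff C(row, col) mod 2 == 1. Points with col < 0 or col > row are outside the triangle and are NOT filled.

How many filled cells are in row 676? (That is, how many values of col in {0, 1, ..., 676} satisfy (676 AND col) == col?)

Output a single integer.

Answer: 16

Derivation:
676 in binary = 1010100100
popcount(676) = number of 1-bits in 1010100100 = 4
A col c satisfies (676 AND c) == c iff every set bit of c is also set in 676; each of the 4 set bits of 676 can independently be on or off in c.
count = 2^4 = 16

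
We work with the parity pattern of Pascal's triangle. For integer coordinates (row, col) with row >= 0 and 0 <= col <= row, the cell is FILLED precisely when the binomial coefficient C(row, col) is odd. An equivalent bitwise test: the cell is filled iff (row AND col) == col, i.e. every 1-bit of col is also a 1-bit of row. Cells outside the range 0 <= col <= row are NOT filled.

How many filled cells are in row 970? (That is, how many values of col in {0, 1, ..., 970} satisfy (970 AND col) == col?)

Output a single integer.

970 in binary = 1111001010
popcount(970) = number of 1-bits in 1111001010 = 6
A col c satisfies (970 AND c) == c iff every set bit of c is also set in 970; each of the 6 set bits of 970 can independently be on or off in c.
count = 2^6 = 64

Answer: 64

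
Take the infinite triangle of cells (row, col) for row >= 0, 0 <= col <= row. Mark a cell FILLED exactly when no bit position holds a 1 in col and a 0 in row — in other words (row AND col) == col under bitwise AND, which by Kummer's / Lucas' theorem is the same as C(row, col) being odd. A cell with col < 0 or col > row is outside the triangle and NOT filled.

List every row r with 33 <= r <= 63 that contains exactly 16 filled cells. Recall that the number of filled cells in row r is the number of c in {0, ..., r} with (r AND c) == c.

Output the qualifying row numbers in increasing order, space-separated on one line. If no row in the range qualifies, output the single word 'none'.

Row r has 2^popcount(r) filled cells, so we need popcount(r) = log2(16) = 4.
Scan r = 33..63 and keep those with exactly 4 one-bits:
r=33=100001 popcount=2 -> skip
r=34=100010 popcount=2 -> skip
r=35=100011 popcount=3 -> skip
r=36=100100 popcount=2 -> skip
r=37=100101 popcount=3 -> skip
r=38=100110 popcount=3 -> skip
r=39=100111 popcount=4 -> KEEP
r=40=101000 popcount=2 -> skip
r=41=101001 popcount=3 -> skip
r=42=101010 popcount=3 -> skip
r=43=101011 popcount=4 -> KEEP
r=44=101100 popcount=3 -> skip
r=45=101101 popcount=4 -> KEEP
r=46=101110 popcount=4 -> KEEP
r=47=101111 popcount=5 -> skip
r=48=110000 popcount=2 -> skip
r=49=110001 popcount=3 -> skip
r=50=110010 popcount=3 -> skip
r=51=110011 popcount=4 -> KEEP
r=52=110100 popcount=3 -> skip
r=53=110101 popcount=4 -> KEEP
r=54=110110 popcount=4 -> KEEP
r=55=110111 popcount=5 -> skip
r=56=111000 popcount=3 -> skip
r=57=111001 popcount=4 -> KEEP
r=58=111010 popcount=4 -> KEEP
r=59=111011 popcount=5 -> skip
r=60=111100 popcount=4 -> KEEP
r=61=111101 popcount=5 -> skip
r=62=111110 popcount=5 -> skip
r=63=111111 popcount=6 -> skip
Kept rows: 39 43 45 46 51 53 54 57 58 60

Answer: 39 43 45 46 51 53 54 57 58 60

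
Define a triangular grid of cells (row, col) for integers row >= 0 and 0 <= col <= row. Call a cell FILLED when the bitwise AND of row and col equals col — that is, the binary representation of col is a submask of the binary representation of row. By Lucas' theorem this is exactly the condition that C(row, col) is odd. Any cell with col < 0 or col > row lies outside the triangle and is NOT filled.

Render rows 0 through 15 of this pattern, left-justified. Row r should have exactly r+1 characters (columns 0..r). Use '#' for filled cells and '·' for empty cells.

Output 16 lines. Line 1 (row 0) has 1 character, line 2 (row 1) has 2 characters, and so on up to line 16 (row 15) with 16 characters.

r0=0: #
r1=1: ##
r2=10: #·#
r3=11: ####
r4=100: #···#
r5=101: ##··##
r6=110: #·#·#·#
r7=111: ########
r8=1000: #·······#
r9=1001: ##······##
r10=1010: #·#·····#·#
r11=1011: ####····####
r12=1100: #···#···#···#
r13=1101: ##··##··##··##
r14=1110: #·#·#·#·#·#·#·#
r15=1111: ################

Answer: #
##
#·#
####
#···#
##··##
#·#·#·#
########
#·······#
##······##
#·#·····#·#
####····####
#···#···#···#
##··##··##··##
#·#·#·#·#·#·#·#
################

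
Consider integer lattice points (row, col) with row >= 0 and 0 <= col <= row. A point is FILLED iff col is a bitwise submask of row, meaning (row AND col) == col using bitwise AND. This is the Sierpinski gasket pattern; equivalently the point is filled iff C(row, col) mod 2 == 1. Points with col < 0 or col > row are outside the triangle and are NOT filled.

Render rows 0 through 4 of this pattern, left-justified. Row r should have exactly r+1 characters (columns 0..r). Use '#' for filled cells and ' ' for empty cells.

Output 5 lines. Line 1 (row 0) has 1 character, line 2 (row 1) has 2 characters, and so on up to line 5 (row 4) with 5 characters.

r0=0: #
r1=1: ##
r2=10: # #
r3=11: ####
r4=100: #   #

Answer: #
##
# #
####
#   #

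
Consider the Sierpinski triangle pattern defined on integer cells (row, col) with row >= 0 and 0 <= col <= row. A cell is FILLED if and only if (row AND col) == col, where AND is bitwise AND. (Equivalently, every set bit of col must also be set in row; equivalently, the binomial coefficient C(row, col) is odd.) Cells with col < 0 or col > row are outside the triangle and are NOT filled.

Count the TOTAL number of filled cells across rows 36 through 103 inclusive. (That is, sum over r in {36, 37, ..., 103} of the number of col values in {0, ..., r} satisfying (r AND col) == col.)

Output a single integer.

r36=100100 pc2: +4 =4
r37=100101 pc3: +8 =12
r38=100110 pc3: +8 =20
r39=100111 pc4: +16 =36
r40=101000 pc2: +4 =40
r41=101001 pc3: +8 =48
r42=101010 pc3: +8 =56
r43=101011 pc4: +16 =72
r44=101100 pc3: +8 =80
r45=101101 pc4: +16 =96
r46=101110 pc4: +16 =112
r47=101111 pc5: +32 =144
r48=110000 pc2: +4 =148
r49=110001 pc3: +8 =156
r50=110010 pc3: +8 =164
r51=110011 pc4: +16 =180
r52=110100 pc3: +8 =188
r53=110101 pc4: +16 =204
r54=110110 pc4: +16 =220
r55=110111 pc5: +32 =252
r56=111000 pc3: +8 =260
r57=111001 pc4: +16 =276
r58=111010 pc4: +16 =292
r59=111011 pc5: +32 =324
r60=111100 pc4: +16 =340
r61=111101 pc5: +32 =372
r62=111110 pc5: +32 =404
r63=111111 pc6: +64 =468
r64=1000000 pc1: +2 =470
r65=1000001 pc2: +4 =474
r66=1000010 pc2: +4 =478
r67=1000011 pc3: +8 =486
r68=1000100 pc2: +4 =490
r69=1000101 pc3: +8 =498
r70=1000110 pc3: +8 =506
r71=1000111 pc4: +16 =522
r72=1001000 pc2: +4 =526
r73=1001001 pc3: +8 =534
r74=1001010 pc3: +8 =542
r75=1001011 pc4: +16 =558
r76=1001100 pc3: +8 =566
r77=1001101 pc4: +16 =582
r78=1001110 pc4: +16 =598
r79=1001111 pc5: +32 =630
r80=1010000 pc2: +4 =634
r81=1010001 pc3: +8 =642
r82=1010010 pc3: +8 =650
r83=1010011 pc4: +16 =666
r84=1010100 pc3: +8 =674
r85=1010101 pc4: +16 =690
r86=1010110 pc4: +16 =706
r87=1010111 pc5: +32 =738
r88=1011000 pc3: +8 =746
r89=1011001 pc4: +16 =762
r90=1011010 pc4: +16 =778
r91=1011011 pc5: +32 =810
r92=1011100 pc4: +16 =826
r93=1011101 pc5: +32 =858
r94=1011110 pc5: +32 =890
r95=1011111 pc6: +64 =954
r96=1100000 pc2: +4 =958
r97=1100001 pc3: +8 =966
r98=1100010 pc3: +8 =974
r99=1100011 pc4: +16 =990
r100=1100100 pc3: +8 =998
r101=1100101 pc4: +16 =1014
r102=1100110 pc4: +16 =1030
r103=1100111 pc5: +32 =1062

Answer: 1062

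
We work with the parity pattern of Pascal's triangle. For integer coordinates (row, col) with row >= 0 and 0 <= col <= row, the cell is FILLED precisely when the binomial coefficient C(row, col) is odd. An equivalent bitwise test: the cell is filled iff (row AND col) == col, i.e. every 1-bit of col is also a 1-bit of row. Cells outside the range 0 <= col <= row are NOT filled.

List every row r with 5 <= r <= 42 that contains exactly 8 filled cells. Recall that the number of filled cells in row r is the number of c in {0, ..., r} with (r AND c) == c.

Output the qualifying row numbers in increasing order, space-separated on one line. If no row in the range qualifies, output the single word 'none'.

Answer: 7 11 13 14 19 21 22 25 26 28 35 37 38 41 42

Derivation:
Row r has 2^popcount(r) filled cells, so we need popcount(r) = log2(8) = 3.
Scan r = 5..42 and keep those with exactly 3 one-bits:
r=5=101 popcount=2 -> skip
r=6=110 popcount=2 -> skip
r=7=111 popcount=3 -> KEEP
r=8=1000 popcount=1 -> skip
r=9=1001 popcount=2 -> skip
r=10=1010 popcount=2 -> skip
r=11=1011 popcount=3 -> KEEP
r=12=1100 popcount=2 -> skip
r=13=1101 popcount=3 -> KEEP
r=14=1110 popcount=3 -> KEEP
r=15=1111 popcount=4 -> skip
r=16=10000 popcount=1 -> skip
r=17=10001 popcount=2 -> skip
r=18=10010 popcount=2 -> skip
r=19=10011 popcount=3 -> KEEP
r=20=10100 popcount=2 -> skip
r=21=10101 popcount=3 -> KEEP
r=22=10110 popcount=3 -> KEEP
r=23=10111 popcount=4 -> skip
r=24=11000 popcount=2 -> skip
r=25=11001 popcount=3 -> KEEP
r=26=11010 popcount=3 -> KEEP
r=27=11011 popcount=4 -> skip
r=28=11100 popcount=3 -> KEEP
r=29=11101 popcount=4 -> skip
r=30=11110 popcount=4 -> skip
r=31=11111 popcount=5 -> skip
r=32=100000 popcount=1 -> skip
r=33=100001 popcount=2 -> skip
r=34=100010 popcount=2 -> skip
r=35=100011 popcount=3 -> KEEP
r=36=100100 popcount=2 -> skip
r=37=100101 popcount=3 -> KEEP
r=38=100110 popcount=3 -> KEEP
r=39=100111 popcount=4 -> skip
r=40=101000 popcount=2 -> skip
r=41=101001 popcount=3 -> KEEP
r=42=101010 popcount=3 -> KEEP
Kept rows: 7 11 13 14 19 21 22 25 26 28 35 37 38 41 42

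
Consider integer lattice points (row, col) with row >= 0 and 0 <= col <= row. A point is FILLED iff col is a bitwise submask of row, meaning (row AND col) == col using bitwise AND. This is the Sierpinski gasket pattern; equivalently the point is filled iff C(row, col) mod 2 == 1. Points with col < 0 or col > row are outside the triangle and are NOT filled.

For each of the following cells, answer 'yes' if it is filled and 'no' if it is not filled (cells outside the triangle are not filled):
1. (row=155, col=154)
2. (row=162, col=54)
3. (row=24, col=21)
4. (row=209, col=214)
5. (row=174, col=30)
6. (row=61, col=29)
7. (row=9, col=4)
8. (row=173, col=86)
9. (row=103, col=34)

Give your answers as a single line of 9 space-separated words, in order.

(155,154): row=0b10011011, col=0b10011010, row AND col = 0b10011010 = 154; 154 == 154 -> filled
(162,54): row=0b10100010, col=0b110110, row AND col = 0b100010 = 34; 34 != 54 -> empty
(24,21): row=0b11000, col=0b10101, row AND col = 0b10000 = 16; 16 != 21 -> empty
(209,214): col outside [0, 209] -> not filled
(174,30): row=0b10101110, col=0b11110, row AND col = 0b1110 = 14; 14 != 30 -> empty
(61,29): row=0b111101, col=0b11101, row AND col = 0b11101 = 29; 29 == 29 -> filled
(9,4): row=0b1001, col=0b100, row AND col = 0b0 = 0; 0 != 4 -> empty
(173,86): row=0b10101101, col=0b1010110, row AND col = 0b100 = 4; 4 != 86 -> empty
(103,34): row=0b1100111, col=0b100010, row AND col = 0b100010 = 34; 34 == 34 -> filled

Answer: yes no no no no yes no no yes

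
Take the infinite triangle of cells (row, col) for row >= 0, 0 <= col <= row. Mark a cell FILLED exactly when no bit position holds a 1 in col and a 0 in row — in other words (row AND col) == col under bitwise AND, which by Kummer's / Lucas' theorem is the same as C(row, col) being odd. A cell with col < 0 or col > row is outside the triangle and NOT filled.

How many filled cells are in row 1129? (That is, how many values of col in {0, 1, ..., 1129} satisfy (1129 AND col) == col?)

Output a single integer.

Answer: 32

Derivation:
1129 in binary = 10001101001
popcount(1129) = number of 1-bits in 10001101001 = 5
A col c satisfies (1129 AND c) == c iff every set bit of c is also set in 1129; each of the 5 set bits of 1129 can independently be on or off in c.
count = 2^5 = 32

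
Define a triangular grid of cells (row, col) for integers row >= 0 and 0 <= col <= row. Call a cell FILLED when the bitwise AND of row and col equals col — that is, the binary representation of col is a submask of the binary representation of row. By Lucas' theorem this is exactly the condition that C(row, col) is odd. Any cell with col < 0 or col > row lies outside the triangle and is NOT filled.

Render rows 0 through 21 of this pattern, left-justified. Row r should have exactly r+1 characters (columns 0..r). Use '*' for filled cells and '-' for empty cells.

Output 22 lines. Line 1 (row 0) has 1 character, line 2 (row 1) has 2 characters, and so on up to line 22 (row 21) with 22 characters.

Answer: *
**
*-*
****
*---*
**--**
*-*-*-*
********
*-------*
**------**
*-*-----*-*
****----****
*---*---*---*
**--**--**--**
*-*-*-*-*-*-*-*
****************
*---------------*
**--------------**
*-*-------------*-*
****------------****
*---*-----------*---*
**--**----------**--**

Derivation:
r0=0: *
r1=1: **
r2=10: *-*
r3=11: ****
r4=100: *---*
r5=101: **--**
r6=110: *-*-*-*
r7=111: ********
r8=1000: *-------*
r9=1001: **------**
r10=1010: *-*-----*-*
r11=1011: ****----****
r12=1100: *---*---*---*
r13=1101: **--**--**--**
r14=1110: *-*-*-*-*-*-*-*
r15=1111: ****************
r16=10000: *---------------*
r17=10001: **--------------**
r18=10010: *-*-------------*-*
r19=10011: ****------------****
r20=10100: *---*-----------*---*
r21=10101: **--**----------**--**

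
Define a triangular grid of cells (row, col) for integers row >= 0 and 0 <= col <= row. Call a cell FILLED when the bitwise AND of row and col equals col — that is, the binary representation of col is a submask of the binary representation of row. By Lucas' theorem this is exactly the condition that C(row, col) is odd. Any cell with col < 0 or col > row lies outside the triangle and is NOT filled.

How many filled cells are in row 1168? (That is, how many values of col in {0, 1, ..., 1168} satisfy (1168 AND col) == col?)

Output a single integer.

1168 in binary = 10010010000
popcount(1168) = number of 1-bits in 10010010000 = 3
A col c satisfies (1168 AND c) == c iff every set bit of c is also set in 1168; each of the 3 set bits of 1168 can independently be on or off in c.
count = 2^3 = 8

Answer: 8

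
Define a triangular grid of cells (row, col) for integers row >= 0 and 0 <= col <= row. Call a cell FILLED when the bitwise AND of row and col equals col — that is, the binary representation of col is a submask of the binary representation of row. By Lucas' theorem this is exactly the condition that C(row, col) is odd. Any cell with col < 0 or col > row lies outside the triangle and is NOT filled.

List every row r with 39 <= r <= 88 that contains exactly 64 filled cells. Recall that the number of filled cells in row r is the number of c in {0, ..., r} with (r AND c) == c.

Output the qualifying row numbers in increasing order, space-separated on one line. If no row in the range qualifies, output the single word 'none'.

Answer: 63

Derivation:
Row r has 2^popcount(r) filled cells, so we need popcount(r) = log2(64) = 6.
Scan r = 39..88 and keep those with exactly 6 one-bits:
r=39=100111 popcount=4 -> skip
r=40=101000 popcount=2 -> skip
r=41=101001 popcount=3 -> skip
r=42=101010 popcount=3 -> skip
r=43=101011 popcount=4 -> skip
r=44=101100 popcount=3 -> skip
r=45=101101 popcount=4 -> skip
r=46=101110 popcount=4 -> skip
r=47=101111 popcount=5 -> skip
r=48=110000 popcount=2 -> skip
r=49=110001 popcount=3 -> skip
r=50=110010 popcount=3 -> skip
r=51=110011 popcount=4 -> skip
r=52=110100 popcount=3 -> skip
r=53=110101 popcount=4 -> skip
r=54=110110 popcount=4 -> skip
r=55=110111 popcount=5 -> skip
r=56=111000 popcount=3 -> skip
r=57=111001 popcount=4 -> skip
r=58=111010 popcount=4 -> skip
r=59=111011 popcount=5 -> skip
r=60=111100 popcount=4 -> skip
r=61=111101 popcount=5 -> skip
r=62=111110 popcount=5 -> skip
r=63=111111 popcount=6 -> KEEP
r=64=1000000 popcount=1 -> skip
r=65=1000001 popcount=2 -> skip
r=66=1000010 popcount=2 -> skip
r=67=1000011 popcount=3 -> skip
r=68=1000100 popcount=2 -> skip
r=69=1000101 popcount=3 -> skip
r=70=1000110 popcount=3 -> skip
r=71=1000111 popcount=4 -> skip
r=72=1001000 popcount=2 -> skip
r=73=1001001 popcount=3 -> skip
r=74=1001010 popcount=3 -> skip
r=75=1001011 popcount=4 -> skip
r=76=1001100 popcount=3 -> skip
r=77=1001101 popcount=4 -> skip
r=78=1001110 popcount=4 -> skip
r=79=1001111 popcount=5 -> skip
r=80=1010000 popcount=2 -> skip
r=81=1010001 popcount=3 -> skip
r=82=1010010 popcount=3 -> skip
r=83=1010011 popcount=4 -> skip
r=84=1010100 popcount=3 -> skip
r=85=1010101 popcount=4 -> skip
r=86=1010110 popcount=4 -> skip
r=87=1010111 popcount=5 -> skip
r=88=1011000 popcount=3 -> skip
Kept rows: 63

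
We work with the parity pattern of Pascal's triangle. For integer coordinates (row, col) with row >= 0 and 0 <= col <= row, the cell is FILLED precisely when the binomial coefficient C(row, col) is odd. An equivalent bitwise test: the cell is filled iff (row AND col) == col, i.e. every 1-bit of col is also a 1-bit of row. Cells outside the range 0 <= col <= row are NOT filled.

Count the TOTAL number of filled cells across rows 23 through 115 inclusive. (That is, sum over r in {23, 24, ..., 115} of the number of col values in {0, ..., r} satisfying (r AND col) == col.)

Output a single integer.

Answer: 1492

Derivation:
r23=10111 pc4: +16 =16
r24=11000 pc2: +4 =20
r25=11001 pc3: +8 =28
r26=11010 pc3: +8 =36
r27=11011 pc4: +16 =52
r28=11100 pc3: +8 =60
r29=11101 pc4: +16 =76
r30=11110 pc4: +16 =92
r31=11111 pc5: +32 =124
r32=100000 pc1: +2 =126
r33=100001 pc2: +4 =130
r34=100010 pc2: +4 =134
r35=100011 pc3: +8 =142
r36=100100 pc2: +4 =146
r37=100101 pc3: +8 =154
r38=100110 pc3: +8 =162
r39=100111 pc4: +16 =178
r40=101000 pc2: +4 =182
r41=101001 pc3: +8 =190
r42=101010 pc3: +8 =198
r43=101011 pc4: +16 =214
r44=101100 pc3: +8 =222
r45=101101 pc4: +16 =238
r46=101110 pc4: +16 =254
r47=101111 pc5: +32 =286
r48=110000 pc2: +4 =290
r49=110001 pc3: +8 =298
r50=110010 pc3: +8 =306
r51=110011 pc4: +16 =322
r52=110100 pc3: +8 =330
r53=110101 pc4: +16 =346
r54=110110 pc4: +16 =362
r55=110111 pc5: +32 =394
r56=111000 pc3: +8 =402
r57=111001 pc4: +16 =418
r58=111010 pc4: +16 =434
r59=111011 pc5: +32 =466
r60=111100 pc4: +16 =482
r61=111101 pc5: +32 =514
r62=111110 pc5: +32 =546
r63=111111 pc6: +64 =610
r64=1000000 pc1: +2 =612
r65=1000001 pc2: +4 =616
r66=1000010 pc2: +4 =620
r67=1000011 pc3: +8 =628
r68=1000100 pc2: +4 =632
r69=1000101 pc3: +8 =640
r70=1000110 pc3: +8 =648
r71=1000111 pc4: +16 =664
r72=1001000 pc2: +4 =668
r73=1001001 pc3: +8 =676
r74=1001010 pc3: +8 =684
r75=1001011 pc4: +16 =700
r76=1001100 pc3: +8 =708
r77=1001101 pc4: +16 =724
r78=1001110 pc4: +16 =740
r79=1001111 pc5: +32 =772
r80=1010000 pc2: +4 =776
r81=1010001 pc3: +8 =784
r82=1010010 pc3: +8 =792
r83=1010011 pc4: +16 =808
r84=1010100 pc3: +8 =816
r85=1010101 pc4: +16 =832
r86=1010110 pc4: +16 =848
r87=1010111 pc5: +32 =880
r88=1011000 pc3: +8 =888
r89=1011001 pc4: +16 =904
r90=1011010 pc4: +16 =920
r91=1011011 pc5: +32 =952
r92=1011100 pc4: +16 =968
r93=1011101 pc5: +32 =1000
r94=1011110 pc5: +32 =1032
r95=1011111 pc6: +64 =1096
r96=1100000 pc2: +4 =1100
r97=1100001 pc3: +8 =1108
r98=1100010 pc3: +8 =1116
r99=1100011 pc4: +16 =1132
r100=1100100 pc3: +8 =1140
r101=1100101 pc4: +16 =1156
r102=1100110 pc4: +16 =1172
r103=1100111 pc5: +32 =1204
r104=1101000 pc3: +8 =1212
r105=1101001 pc4: +16 =1228
r106=1101010 pc4: +16 =1244
r107=1101011 pc5: +32 =1276
r108=1101100 pc4: +16 =1292
r109=1101101 pc5: +32 =1324
r110=1101110 pc5: +32 =1356
r111=1101111 pc6: +64 =1420
r112=1110000 pc3: +8 =1428
r113=1110001 pc4: +16 =1444
r114=1110010 pc4: +16 =1460
r115=1110011 pc5: +32 =1492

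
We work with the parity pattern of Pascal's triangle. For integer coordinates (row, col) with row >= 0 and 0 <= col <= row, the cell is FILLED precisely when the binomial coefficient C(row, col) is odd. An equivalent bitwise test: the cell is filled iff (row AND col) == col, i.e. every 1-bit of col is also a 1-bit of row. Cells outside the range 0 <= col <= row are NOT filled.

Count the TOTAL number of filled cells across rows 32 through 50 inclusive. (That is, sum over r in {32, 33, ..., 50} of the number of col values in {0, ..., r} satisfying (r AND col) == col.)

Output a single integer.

r32=100000 pc1: +2 =2
r33=100001 pc2: +4 =6
r34=100010 pc2: +4 =10
r35=100011 pc3: +8 =18
r36=100100 pc2: +4 =22
r37=100101 pc3: +8 =30
r38=100110 pc3: +8 =38
r39=100111 pc4: +16 =54
r40=101000 pc2: +4 =58
r41=101001 pc3: +8 =66
r42=101010 pc3: +8 =74
r43=101011 pc4: +16 =90
r44=101100 pc3: +8 =98
r45=101101 pc4: +16 =114
r46=101110 pc4: +16 =130
r47=101111 pc5: +32 =162
r48=110000 pc2: +4 =166
r49=110001 pc3: +8 =174
r50=110010 pc3: +8 =182

Answer: 182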